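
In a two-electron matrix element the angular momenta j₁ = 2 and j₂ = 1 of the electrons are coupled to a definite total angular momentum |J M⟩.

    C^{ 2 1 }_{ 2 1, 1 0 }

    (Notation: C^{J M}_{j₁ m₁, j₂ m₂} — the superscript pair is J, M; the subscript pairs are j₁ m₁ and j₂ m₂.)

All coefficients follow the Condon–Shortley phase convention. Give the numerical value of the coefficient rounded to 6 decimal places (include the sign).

+√(1/6) = +0.408248

j₁+j₂−J=1  J+j₁−j₂=3  J−j₁+j₂=1  j₁+j₂+J+1=6
(j₁±m₁, j₂±m₂, J±M) = (3,1,1,1,3,1)
P² = 3/2
sum k=0..1:
  [0] +1/2 = 1/2
  [1] −1/6 = -1/6
S = 1/3
C² = P²·S² = 1/6 ; C = +0.408248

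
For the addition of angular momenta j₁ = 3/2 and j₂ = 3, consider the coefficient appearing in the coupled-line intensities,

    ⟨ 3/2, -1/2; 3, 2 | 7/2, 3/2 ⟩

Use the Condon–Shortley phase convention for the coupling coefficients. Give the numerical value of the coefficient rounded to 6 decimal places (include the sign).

triangle: 1!×2!×5!/9! = 240/362880
(j±m)!: 1!×2!×5!×1!×5!×2! = 57600
prefactor² = (2J+1)×Δ×N² = 6400/21
  k=0: +1/(0!×1!×2!×5!×0!×0!) = 1/240
  k=1: −1/(1!×0!×1!×4!×1!×1!) = -1/24
Σ = -3/80  ⇒  CG² = 6400/21×(-3/80)² = 3/7
CG = −√(3/7) = -0.654654

−√(3/7) = -0.654654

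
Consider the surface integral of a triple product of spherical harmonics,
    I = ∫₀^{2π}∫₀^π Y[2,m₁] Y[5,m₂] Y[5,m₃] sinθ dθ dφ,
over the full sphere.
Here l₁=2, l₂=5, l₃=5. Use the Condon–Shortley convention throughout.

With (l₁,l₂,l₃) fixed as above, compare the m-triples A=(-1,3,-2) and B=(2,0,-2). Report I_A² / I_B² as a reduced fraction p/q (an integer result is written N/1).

5/7

l's match ⇒ only the (l;m) 3-j factors differ between A and B.
A: triangle coeff Δ(2,5,5) = 1/38610; Σ_t [1,2]: t=1:−1/10080 t=2:+1/2880 = 1/4032; (3j)²=10/429 [(2 5 5; -1 3 -2)], sign=-1
B: triangle coeff Δ(2,5,5) = 1/38610; Σ_t [0,0]: t=0:+1/2880 = 1/2880; (3j)²=14/429 [(2 5 5; 2 0 -2)], sign=-1
I_A²/I_B² = (10/429)/(14/429) = 5/7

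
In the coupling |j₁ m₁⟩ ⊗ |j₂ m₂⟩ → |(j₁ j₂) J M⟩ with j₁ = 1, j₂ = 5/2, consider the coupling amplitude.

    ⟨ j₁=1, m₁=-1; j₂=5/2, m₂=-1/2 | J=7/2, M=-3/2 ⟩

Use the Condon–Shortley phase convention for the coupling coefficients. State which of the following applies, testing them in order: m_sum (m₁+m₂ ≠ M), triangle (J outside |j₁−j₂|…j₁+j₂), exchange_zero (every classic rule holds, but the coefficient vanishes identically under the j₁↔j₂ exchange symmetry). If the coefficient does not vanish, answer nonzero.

nonzero

m-sum: m₁+m₂ = -1+(-1/2) = -3/2, M = -3/2  ✓
triangle: |j₁−j₂| = 3/2 ≤ J = 7/2 ≤ j₁+j₂ = 7/2  ✓
exchange: j₁≠j₂ or m₁≠m₂ — the exchange symmetry imposes no constraint here
value check: CG = +√(10/21) = +0.690066 ≠ 0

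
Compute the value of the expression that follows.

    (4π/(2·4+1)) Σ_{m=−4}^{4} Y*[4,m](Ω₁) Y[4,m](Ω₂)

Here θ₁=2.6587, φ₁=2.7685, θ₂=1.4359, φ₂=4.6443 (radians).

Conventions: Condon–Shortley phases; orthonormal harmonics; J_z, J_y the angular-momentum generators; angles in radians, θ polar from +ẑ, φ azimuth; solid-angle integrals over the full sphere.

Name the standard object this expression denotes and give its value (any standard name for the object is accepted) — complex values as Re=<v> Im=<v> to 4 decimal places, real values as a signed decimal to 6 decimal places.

This sum is the spherical-harmonic addition theorem: it equals the Legendre polynomial P_l(cos γ) of the angle γ between the two directions.
Expand P_4 via completeness: Σ_{m} conj(Y_{4,m}) at Ω₁ times Y_{4,m} at Ω₂ —
  m=-4: Y*=0.00161 - 0.02051j  Y=0.41094 + 0.11477j  product 0.00302 - 0.00824j
  m=-3: Y*=0.04843 - 0.09986j  Y=0.03322 - 0.16038j  product -0.01441 - 0.01108j
  m=-2: Y*=0.23784 - 0.21988j  Y=0.28423 + 0.03895j  product 0.07616 - 0.05323j
  m=-1: Y*=0.45124 - 0.17663j  Y=0.01233 - 0.18074j  product -0.02636 - 0.08373j
  m=+0: Y*=0.10606 + 0.00000j  Y=0.26117 + 0.00000j  product 0.02770 + 0.00000j
  m=+1: Y*=-0.45124 - 0.17663j  Y=-0.01233 - 0.18074j  product -0.02636 + 0.08373j
  m=+2: Y*=0.23784 + 0.21988j  Y=0.28423 - 0.03895j  product 0.07616 + 0.05323j
  m=+3: Y*=-0.04843 - 0.09986j  Y=-0.03322 - 0.16038j  product -0.01441 + 0.01108j
  m=+4: Y*=0.00161 + 0.02051j  Y=0.41094 - 0.11477j  product 0.00302 + 0.00824j
Σ over m = 0.10452 + 0.00000j; ×(4π/9) → 0.14594 + 0.00000j. Real part: 0.145940

Legendre polynomial (addition theorem), +0.145940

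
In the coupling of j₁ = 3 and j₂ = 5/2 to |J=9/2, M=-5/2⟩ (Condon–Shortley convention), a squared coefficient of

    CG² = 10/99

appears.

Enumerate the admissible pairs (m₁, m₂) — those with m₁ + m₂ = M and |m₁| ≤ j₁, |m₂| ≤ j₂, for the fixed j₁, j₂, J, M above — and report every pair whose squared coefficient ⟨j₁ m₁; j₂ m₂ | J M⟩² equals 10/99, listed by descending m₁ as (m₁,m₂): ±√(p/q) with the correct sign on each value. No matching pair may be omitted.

Admissible pairs with m₁+m₂ = M = -5/2: (-3,1/2), (-2,-1/2), (-1,-3/2), (0,-5/2)
  (m₁,m₂)=(0,-5/2): CG² = 25/66, CG = +√(25/66)
  (m₁,m₂)=(-1,-3/2): CG² = 10/99, CG = +√(10/99)   ← matches the target
  (m₁,m₂)=(-2,-1/2): CG² = 49/198, CG = −√(49/198)
  (m₁,m₂)=(-3,1/2): CG² = 3/11, CG = −√(3/11)
Pairs with CG² = 10/99: (-1,-3/2): +√(10/99)

(-1,-3/2): +√(10/99)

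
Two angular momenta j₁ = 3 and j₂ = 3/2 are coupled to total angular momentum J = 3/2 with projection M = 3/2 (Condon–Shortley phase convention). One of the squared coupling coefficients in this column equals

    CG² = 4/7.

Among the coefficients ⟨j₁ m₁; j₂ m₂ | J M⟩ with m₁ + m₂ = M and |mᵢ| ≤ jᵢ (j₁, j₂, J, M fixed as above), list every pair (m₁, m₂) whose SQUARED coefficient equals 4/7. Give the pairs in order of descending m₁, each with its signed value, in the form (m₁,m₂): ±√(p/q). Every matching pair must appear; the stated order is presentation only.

Admissible pairs with m₁+m₂ = M = 3/2: (0,3/2), (1,1/2), (2,-1/2), (3,-3/2)
  (m₁,m₂)=(3,-3/2): CG² = 4/7, CG = +√(4/7)   ← matches the target
  (m₁,m₂)=(2,-1/2): CG² = 2/7, CG = −√(2/7)
  (m₁,m₂)=(1,1/2): CG² = 4/35, CG = +√(4/35)
  (m₁,m₂)=(0,3/2): CG² = 1/35, CG = −√(1/35)
Pairs with CG² = 4/7: (3,-3/2): +√(4/7)

(3,-3/2): +√(4/7)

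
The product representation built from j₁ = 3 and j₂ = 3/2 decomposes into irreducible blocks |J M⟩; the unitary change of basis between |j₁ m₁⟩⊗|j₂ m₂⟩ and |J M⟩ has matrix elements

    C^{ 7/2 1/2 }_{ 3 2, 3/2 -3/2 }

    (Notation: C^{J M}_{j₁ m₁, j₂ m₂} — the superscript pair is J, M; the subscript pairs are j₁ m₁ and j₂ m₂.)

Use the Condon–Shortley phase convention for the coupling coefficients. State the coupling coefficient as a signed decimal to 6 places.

+√(5/21) ≈ +0.487950

j₁+j₂−J=1  J+j₁−j₂=5  J−j₁+j₂=2  j₁+j₂+J+1=9
(j₁±m₁, j₂±m₂, J±M) = (5,1,0,3,4,3)
P² = 3840/7
sum k=0..0:
  [0] +1/48 = 1/48
S = 1/48
C² = P²·S² = 5/21 ; C = +0.487950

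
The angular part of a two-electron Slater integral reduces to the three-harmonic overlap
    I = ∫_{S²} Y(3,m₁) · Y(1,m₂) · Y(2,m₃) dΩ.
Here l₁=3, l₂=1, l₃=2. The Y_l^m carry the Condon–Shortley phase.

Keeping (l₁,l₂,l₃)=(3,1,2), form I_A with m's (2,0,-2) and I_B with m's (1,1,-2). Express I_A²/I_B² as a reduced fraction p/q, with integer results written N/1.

Shared (l₁,l₂,l₃)=(3,1,2): N and (l;000)² cancel in I_A²/I_B².
A: Δ = 2!·4!·0!/7! = 1/105; Racah Σ t=1..1: t=1:−1/24 = -1/24; ⇒ 3j(3 1 2; 2 0 -2)² = 1/21, sgn -1
B: Δ = 2!·4!·0!/7! = 1/105; Racah Σ t=2..2: t=2:+1/48 = 1/48; ⇒ 3j(3 1 2; 1 1 -2)² = 1/105, sgn +1
I_A²/I_B² = (1/21)/(1/105) = 5/1

5/1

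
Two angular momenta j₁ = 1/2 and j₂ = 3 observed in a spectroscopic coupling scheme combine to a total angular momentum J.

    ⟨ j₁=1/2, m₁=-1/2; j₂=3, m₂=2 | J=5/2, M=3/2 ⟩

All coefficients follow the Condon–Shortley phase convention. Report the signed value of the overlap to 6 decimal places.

−√(5/7) ≈ -0.845154

j₁+j₂−J=1  J+j₁−j₂=0  J−j₁+j₂=5  j₁+j₂+J+1=7
(j₁±m₁, j₂±m₂, J±M) = (0,1,5,1,4,1)
P² = 2880/7
sum k=1..1:
  [1] −1/24 = -1/24
S = -1/24
C² = P²·S² = 5/7 ; C = -0.845154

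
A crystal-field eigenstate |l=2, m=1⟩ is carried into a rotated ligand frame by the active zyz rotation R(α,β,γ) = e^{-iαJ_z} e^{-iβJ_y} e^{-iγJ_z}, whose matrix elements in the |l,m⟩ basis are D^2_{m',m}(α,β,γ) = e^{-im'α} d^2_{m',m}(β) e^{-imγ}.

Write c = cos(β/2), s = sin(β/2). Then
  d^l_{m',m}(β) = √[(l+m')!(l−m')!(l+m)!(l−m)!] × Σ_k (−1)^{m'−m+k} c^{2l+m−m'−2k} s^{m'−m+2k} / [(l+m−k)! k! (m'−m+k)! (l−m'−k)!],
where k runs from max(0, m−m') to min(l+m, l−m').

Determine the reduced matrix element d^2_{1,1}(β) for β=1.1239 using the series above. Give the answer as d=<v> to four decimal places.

d=-0.0971

d^2_{1,1}(β=1.1239) via the finite sum:
Half-angle: c=0.846218, s=0.532837. N=√(6·1·6·1)=6.000000
The bounds max(0,m−m')=0 and min(l+m,l−m')=1 give 2 terms
  k=0: (−1)^0·6.0000/(6)·0.8462^4·0.5328^0 = +0.512777
  k=1: (−1)^1·6.0000/(2)·0.8462^2·0.5328^2 = -0.609923
d^2_{1,1}(1.1239) = +0.512777 -0.609923 = -0.097146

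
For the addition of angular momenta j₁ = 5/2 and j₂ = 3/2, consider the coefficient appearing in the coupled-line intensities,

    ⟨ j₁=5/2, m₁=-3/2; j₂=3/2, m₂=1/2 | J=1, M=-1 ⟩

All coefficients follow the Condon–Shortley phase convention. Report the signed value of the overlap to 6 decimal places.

√[3·3!2!0!/6! · 1!4!2!1!0!2!] = √(24/5)
  +(−1)^2/∏(2,1,2,0,0,0)! = 1/4  (running 1/4)
⟨..|..⟩ = √(24/5)·(1/4) = +0.547723

+0.547723  (= +√(3/10))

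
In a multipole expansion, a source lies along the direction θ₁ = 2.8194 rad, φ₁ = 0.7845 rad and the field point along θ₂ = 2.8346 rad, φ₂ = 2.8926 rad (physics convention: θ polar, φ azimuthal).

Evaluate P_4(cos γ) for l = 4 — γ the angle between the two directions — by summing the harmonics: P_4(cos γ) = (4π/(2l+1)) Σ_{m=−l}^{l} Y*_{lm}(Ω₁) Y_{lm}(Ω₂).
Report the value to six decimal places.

-0.027357

Expand P_4 via completeness: Σ_{m} conj(Y_{4,m}) at Ω₁ times Y_{4,m} at Ω₂ —
  [-4]  conj(Y_{4,-4})(Ω₁) = -0.004449+0.000016i ; Y_{4,-4}(Ω₂) = +0.002006+0.003097i ; Δ = -0.000009-0.000014i
  [-3]  conj(Y_{4,-3})(Ω₁) = +0.026582-0.026726i ; Y_{4,-3}(Ω₂) = +0.024160+0.022371i ; Δ = +0.001240-0.000051i
  [-2]  conj(Y_{4,-2})(Ω₁) = +0.000319+0.177705i ; Y_{4,-2}(Ω₂) = +0.143875+0.078224i ; Δ = -0.013855+0.025592i
  [-1]  conj(Y_{4,-1})(Ω₁) = -0.331679-0.331084i ; Y_{4,-1}(Ω₂) = +0.443879+0.112865i ; Δ = -0.109858-0.184396i
  [+0]  conj(Y_{4,0})(Ω₁) = +0.459241-0.000000i ; Y_{4,0}(Ω₂) = +0.490745+0.000000i ; Δ = +0.225370+0.000000i
  [+1]  conj(Y_{4,1})(Ω₁) = +0.331679-0.331084i ; Y_{4,1}(Ω₂) = -0.443879+0.112865i ; Δ = -0.109858+0.184396i
  [+2]  conj(Y_{4,2})(Ω₁) = +0.000319-0.177705i ; Y_{4,2}(Ω₂) = +0.143875-0.078224i ; Δ = -0.013855-0.025592i
  [+3]  conj(Y_{4,3})(Ω₁) = -0.026582-0.026726i ; Y_{4,3}(Ω₂) = -0.024160+0.022371i ; Δ = +0.001240+0.000051i
  [+4]  conj(Y_{4,4})(Ω₁) = -0.004449-0.000016i ; Y_{4,4}(Ω₂) = +0.002006-0.003097i ; Δ = -0.000009+0.000014i
Accumulated sum -0.019593+0.000000i; after 4π/(2l+1) scaling, -0.027357+0.000000i ⇒ P_4 = -0.027357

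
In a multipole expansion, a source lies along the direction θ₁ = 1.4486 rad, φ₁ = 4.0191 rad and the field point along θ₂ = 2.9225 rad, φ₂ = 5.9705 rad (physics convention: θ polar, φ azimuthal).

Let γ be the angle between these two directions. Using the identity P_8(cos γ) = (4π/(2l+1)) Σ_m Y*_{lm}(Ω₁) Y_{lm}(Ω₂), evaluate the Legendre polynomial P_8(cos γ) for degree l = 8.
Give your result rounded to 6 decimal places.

-0.037460

Term-by-term m-sum for l=8 (normalisation 4π/17 = 0.739198):
  term(m=-8) = -0.000001-0.000000i   from Y*(Ω₁)=+0.359528+0.326226i, Y(Ω₂)=-0.000002+0.000002i
  term(m=-7) = -0.000005+0.000010i   from Y*(Ω₁)=-0.236126+0.033428i, Y(Ω₂)=+0.000027-0.000038i
  term(m=-6) = -0.000096-0.000112i   from Y*(Ω₁)=-0.146817+0.238045i, Y(Ω₂)=-0.000159+0.000503i
  term(m=-5) = -0.001089+0.000376i   from Y*(Ω₁)=-0.084628-0.251283i, Y(Ω₂)=-0.000032-0.004346i
  term(m=-4) = +0.000265-0.005478i   from Y*(Ω₁)=-0.192359-0.074263i, Y(Ω₂)=+0.008368+0.025246i
  term(m=-3) = -0.029621-0.013548i   from Y*(Ω₁)=+0.238378-0.133048i, Y(Ω₂)=-0.070558-0.096217i
  term(m=-2) = +0.046081-0.043904i   from Y*(Ω₁)=+0.031477-0.168932i, Y(Ω₂)=+0.300293+0.216826i
  term(m=-1) = -0.069450-0.173576i   from Y*(Ω₁)=+0.175853+0.211646i, Y(Ω₂)=-0.646471-0.208998i
  term(m=+0) = +0.057158+0.000000i   from Y*(Ω₁)=+0.161471-0.000000i, Y(Ω₂)=+0.353980+0.000000i
  term(m=+1) = -0.069450+0.173576i   from Y*(Ω₁)=-0.175853+0.211646i, Y(Ω₂)=+0.646471-0.208998i
  term(m=+2) = +0.046081+0.043904i   from Y*(Ω₁)=+0.031477+0.168932i, Y(Ω₂)=+0.300293-0.216826i
  term(m=+3) = -0.029621+0.013548i   from Y*(Ω₁)=-0.238378-0.133048i, Y(Ω₂)=+0.070558-0.096217i
  term(m=+4) = +0.000265+0.005478i   from Y*(Ω₁)=-0.192359+0.074263i, Y(Ω₂)=+0.008368-0.025246i
  term(m=+5) = -0.001089-0.000376i   from Y*(Ω₁)=+0.084628-0.251283i, Y(Ω₂)=+0.000032-0.004346i
  term(m=+6) = -0.000096+0.000112i   from Y*(Ω₁)=-0.146817-0.238045i, Y(Ω₂)=-0.000159-0.000503i
  term(m=+7) = -0.000005-0.000010i   from Y*(Ω₁)=+0.236126+0.033428i, Y(Ω₂)=-0.000027-0.000038i
  term(m=+8) = -0.000001+0.000000i   from Y*(Ω₁)=+0.359528-0.326226i, Y(Ω₂)=-0.000002-0.000002i
Accumulated sum -0.050676-0.000000i; after 4π/(2l+1) scaling, -0.037460-0.000000i ⇒ P_8 = -0.037460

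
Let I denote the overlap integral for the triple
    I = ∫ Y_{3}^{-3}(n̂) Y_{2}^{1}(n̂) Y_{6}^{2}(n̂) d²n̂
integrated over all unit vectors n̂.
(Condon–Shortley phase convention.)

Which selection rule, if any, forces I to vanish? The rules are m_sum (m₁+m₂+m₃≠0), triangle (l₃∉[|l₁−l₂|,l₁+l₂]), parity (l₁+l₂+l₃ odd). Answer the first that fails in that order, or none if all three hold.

triangle

Σmᵢ = 0  ✓
l₃∈[|l₁−l₂|,l₁+l₂]=[1,5] required, l₃=6 fails  ✗
Σlᵢ = 11 ⇒ odd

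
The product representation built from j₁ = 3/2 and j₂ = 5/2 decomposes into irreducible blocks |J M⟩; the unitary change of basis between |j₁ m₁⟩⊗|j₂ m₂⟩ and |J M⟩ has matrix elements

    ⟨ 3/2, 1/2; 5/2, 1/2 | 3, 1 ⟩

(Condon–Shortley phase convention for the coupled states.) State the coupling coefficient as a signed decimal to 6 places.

+√(1/60) ≈ +0.129099

√[7·1!2!4!/8! · 2!1!3!2!4!2!] = √(48/5)
  +(−1)^0/∏(0,1,1,3,1,1)! = 1/6  (running 1/6)
  +(−1)^1/∏(1,0,0,2,2,2)! = -1/8  (running 1/24)
⟨..|..⟩ = √(48/5)·(1/24) = +0.129099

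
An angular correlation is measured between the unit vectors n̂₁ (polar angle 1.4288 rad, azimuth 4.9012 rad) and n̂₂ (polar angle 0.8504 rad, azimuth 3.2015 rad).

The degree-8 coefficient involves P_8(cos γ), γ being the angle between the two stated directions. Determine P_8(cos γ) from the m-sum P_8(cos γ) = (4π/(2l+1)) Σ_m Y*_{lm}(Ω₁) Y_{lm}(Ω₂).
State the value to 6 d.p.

0.273386

Addition theorem: P_8(cos γ) = (4π/17) Σ_m Y*_{lm}(Ω₁) Y_{lm}(Ω₂), m = −8…8:
  [-8]  conj(Y_{8,-8})(Ω₁) = +0.028651+0.474497i ; Y_{8,-8}(Ω₂) = +0.046547-0.024189i ; Δ = +0.012811+0.021394i
  [-7]  conj(Y_{8,-7})(Ω₁) = -0.263436+0.067019i ; Y_{8,-7}(Ω₂) = -0.168223+0.074993i ; Δ = +0.039290-0.031030i
  [-6]  conj(Y_{8,-6})(Ω₁) = +0.105095+0.224440i ; Y_{8,-6}(Ω₂) = +0.350962-0.131880i ; Δ = +0.066484+0.064910i
  [-5]  conj(Y_{8,-5})(Ω₁) = -0.239207+0.173218i ; Y_{8,-5}(Ω₂) = -0.433503+0.133878i ; Δ = +0.080507-0.107115i
  [-4]  conj(Y_{8,-4})(Ω₁) = +0.119537+0.112537i ; Y_{8,-4}(Ω₂) = +0.209169-0.051105i ; Δ = +0.030755+0.017430i
  [-3]  conj(Y_{8,-3})(Ω₁) = -0.160550+0.252458i ; Y_{8,-3}(Ω₂) = +0.223516-0.040609i ; Δ = -0.025634+0.062948i
  [-2]  conj(Y_{8,-2})(Ω₁) = +0.116144+0.046070i ; Y_{8,-2}(Ω₂) = -0.350045+0.042142i ; Δ = -0.042597-0.011232i
  [-1]  conj(Y_{8,-1})(Ω₁) = -0.056129+0.293736i ; Y_{8,-1}(Ω₂) = -0.072500+0.004348i ; Δ = +0.002792-0.021540i
  [+0]  conj(Y_{8,0})(Ω₁) = +0.113123-0.000000i ; Y_{8,0}(Ω₂) = +0.362668+0.000000i ; Δ = +0.041026+0.000000i
  [+1]  conj(Y_{8,1})(Ω₁) = +0.056129+0.293736i ; Y_{8,1}(Ω₂) = +0.072500+0.004348i ; Δ = +0.002792+0.021540i
  [+2]  conj(Y_{8,2})(Ω₁) = +0.116144-0.046070i ; Y_{8,2}(Ω₂) = -0.350045-0.042142i ; Δ = -0.042597+0.011232i
  [+3]  conj(Y_{8,3})(Ω₁) = +0.160550+0.252458i ; Y_{8,3}(Ω₂) = -0.223516-0.040609i ; Δ = -0.025634-0.062948i
  [+4]  conj(Y_{8,4})(Ω₁) = +0.119537-0.112537i ; Y_{8,4}(Ω₂) = +0.209169+0.051105i ; Δ = +0.030755-0.017430i
  [+5]  conj(Y_{8,5})(Ω₁) = +0.239207+0.173218i ; Y_{8,5}(Ω₂) = +0.433503+0.133878i ; Δ = +0.080507+0.107115i
  [+6]  conj(Y_{8,6})(Ω₁) = +0.105095-0.224440i ; Y_{8,6}(Ω₂) = +0.350962+0.131880i ; Δ = +0.066484-0.064910i
  [+7]  conj(Y_{8,7})(Ω₁) = +0.263436+0.067019i ; Y_{8,7}(Ω₂) = +0.168223+0.074993i ; Δ = +0.039290+0.031030i
  [+8]  conj(Y_{8,8})(Ω₁) = +0.028651-0.474497i ; Y_{8,8}(Ω₂) = +0.046547+0.024189i ; Δ = +0.012811-0.021394i
Σ over m = +0.369842+0.000000i; ×(4π/17) → +0.273386+0.000000i. Real part: 0.273386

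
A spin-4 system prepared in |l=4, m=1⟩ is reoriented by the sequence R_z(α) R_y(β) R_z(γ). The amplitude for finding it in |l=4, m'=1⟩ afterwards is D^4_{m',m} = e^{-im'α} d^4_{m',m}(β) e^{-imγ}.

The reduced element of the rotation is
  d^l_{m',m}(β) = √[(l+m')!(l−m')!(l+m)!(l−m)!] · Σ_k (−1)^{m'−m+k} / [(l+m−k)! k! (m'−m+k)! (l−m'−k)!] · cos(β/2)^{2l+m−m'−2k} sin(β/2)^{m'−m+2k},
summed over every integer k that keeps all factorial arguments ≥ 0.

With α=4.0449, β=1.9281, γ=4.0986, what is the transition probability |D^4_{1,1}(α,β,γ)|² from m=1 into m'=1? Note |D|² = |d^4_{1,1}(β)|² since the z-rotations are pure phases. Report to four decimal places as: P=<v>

Split into d^4_{1,1}(β=1.9281) × two z-phases.
With c≡cos(β/2)=0.570198 and s≡sin(β/2)=0.821508, N=[120·6·120·6]^{1/2}=720.000000
k: max(0,(1)−(1))=0 … min(4+(1),4−(1))=3
  k=0: (−1)^0·720.0000/(720)·0.5702^8·0.8215^0 = +0.011174
  k=1: (−1)^1·720.0000/(48)·0.5702^6·0.8215^2 = -0.347910
  k=2: (−1)^2·720.0000/(24)·0.5702^4·0.8215^4 = +1.444339
  k=3: (−1)^3·720.0000/(72)·0.5702^2·0.8215^6 = -0.999356
d^4_{1,1}(1.9281) = +0.011174 -0.347910 +1.444339 -0.999356 = +0.108247
|D^4_{1,1}|² = |d^4_{1,1}(β)|² = (+0.108247)² = 0.011717 (the z-rotation phases have unit modulus)

P=0.0117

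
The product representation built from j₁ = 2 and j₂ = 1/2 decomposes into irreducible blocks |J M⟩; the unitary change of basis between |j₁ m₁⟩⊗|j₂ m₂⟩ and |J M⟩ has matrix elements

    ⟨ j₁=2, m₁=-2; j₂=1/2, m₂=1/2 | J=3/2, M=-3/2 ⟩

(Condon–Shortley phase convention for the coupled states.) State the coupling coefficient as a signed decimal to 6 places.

−√(4/5) ≈ -0.894427

j₁+j₂−J=1  J+j₁−j₂=3  J−j₁+j₂=0  j₁+j₂+J+1=5
(j₁±m₁, j₂±m₂, J±M) = (0,4,1,0,0,3)
P² = 144/5
sum k=1..1:
  [1] −1/6 = -1/6
S = -1/6
C² = P²·S² = 4/5 ; C = -0.894427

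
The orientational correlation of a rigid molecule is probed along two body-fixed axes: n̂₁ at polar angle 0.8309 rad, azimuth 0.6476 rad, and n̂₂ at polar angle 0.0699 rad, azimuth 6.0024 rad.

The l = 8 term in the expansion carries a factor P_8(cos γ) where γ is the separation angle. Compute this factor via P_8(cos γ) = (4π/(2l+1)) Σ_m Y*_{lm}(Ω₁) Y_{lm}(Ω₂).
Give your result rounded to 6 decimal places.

0.302914

Summing Y*_{l m}(θ₁,φ₁)·Y_{l m}(θ₂,φ₂) over m ∈ [−8, 8]; prefactor 4π/(2·8+1) = 0.739198:
  [-8]  conj(Y_{8,-8})(Ω₁) = (0.020596, -0.040706) ; Y_{8,-8}(Ω₂) = (-0.000000, 0.000000) ; Δ = (0.000000, 0.000000)
  [-7]  conj(Y_{8,-7})(Ω₁) = (-0.029691, -0.163918) ; Y_{8,-7}(Ω₂) = (-0.000000, 0.000000) ; Δ = (0.000000, 0.000000)
  [-6]  conj(Y_{8,-6})(Ω₁) = (-0.261486, -0.240688) ; Y_{8,-6}(Ω₂) = (-0.000000, 0.000001) ; Δ = (0.000000, -0.000000)
  [-5]  conj(Y_{8,-5})(Ω₁) = (-0.457820, -0.044274) ; Y_{8,-5}(Ω₂) = (0.000003, 0.000016) ; Δ = (-0.000001, -0.000007)
  [-4]  conj(Y_{8,-4})(Ω₁) = (-0.223954, 0.137675) ; Y_{8,-4}(Ω₂) = (0.000138, 0.000287) ; Δ = (-0.000070, -0.000045)
  [-3]  conj(Y_{8,-3})(Ω₁) = (0.065549, -0.168000) ; Y_{8,-3}(Ω₂) = (0.003112, 0.003488) ; Δ = (0.000790, -0.000294)
  [-2]  conj(Y_{8,-2})(Ω₁) = (-0.101294, -0.358192) ; Y_{8,-2}(Ω₂) = (0.041482, 0.026098) ; Δ = (0.005146, -0.017502)
  [-1]  conj(Y_{8,-1})(Ω₁) = (0.010083, 0.007627) ; Y_{8,-1}(Ω₂) = (0.317191, 0.091479) ; Δ = (0.002501, 0.003342)
  [+0]  conj(Y_{8,0})(Ω₁) = (0.369753, -0.000000) ; Y_{8,0}(Ω₂) = (1.063021, 0.000000) ; Δ = (0.393055, 0.000000)
  [+1]  conj(Y_{8,1})(Ω₁) = (-0.010083, 0.007627) ; Y_{8,1}(Ω₂) = (-0.317191, 0.091479) ; Δ = (0.002501, -0.003342)
  [+2]  conj(Y_{8,2})(Ω₁) = (-0.101294, 0.358192) ; Y_{8,2}(Ω₂) = (0.041482, -0.026098) ; Δ = (0.005146, 0.017502)
  [+3]  conj(Y_{8,3})(Ω₁) = (-0.065549, -0.168000) ; Y_{8,3}(Ω₂) = (-0.003112, 0.003488) ; Δ = (0.000790, 0.000294)
  [+4]  conj(Y_{8,4})(Ω₁) = (-0.223954, -0.137675) ; Y_{8,4}(Ω₂) = (0.000138, -0.000287) ; Δ = (-0.000070, 0.000045)
  [+5]  conj(Y_{8,5})(Ω₁) = (0.457820, -0.044274) ; Y_{8,5}(Ω₂) = (-0.000003, 0.000016) ; Δ = (-0.000001, 0.000007)
  [+6]  conj(Y_{8,6})(Ω₁) = (-0.261486, 0.240688) ; Y_{8,6}(Ω₂) = (-0.000000, -0.000001) ; Δ = (0.000000, 0.000000)
  [+7]  conj(Y_{8,7})(Ω₁) = (0.029691, -0.163918) ; Y_{8,7}(Ω₂) = (0.000000, 0.000000) ; Δ = (0.000000, -0.000000)
  [+8]  conj(Y_{8,8})(Ω₁) = (0.020596, 0.040706) ; Y_{8,8}(Ω₂) = (-0.000000, -0.000000) ; Δ = (0.000000, -0.000000)
Total Σ_m = (0.409788, 0.000000). Multiply by 0.739198: (0.302914, 0.000000). P_8(cos γ) = 0.302914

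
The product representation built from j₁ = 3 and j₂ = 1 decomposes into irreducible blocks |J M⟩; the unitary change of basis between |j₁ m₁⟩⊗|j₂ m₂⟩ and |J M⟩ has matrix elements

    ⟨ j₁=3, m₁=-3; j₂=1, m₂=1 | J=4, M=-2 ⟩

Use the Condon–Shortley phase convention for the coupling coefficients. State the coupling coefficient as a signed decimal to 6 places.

+0.188982  (= +√(1/28))

√[9·0!6!2!/9! · 0!6!2!0!2!6!] = √(518400/7)
  +(−1)^0/∏(0,0,6,2,0,0)! = 1/1440  (running 1/1440)
⟨..|..⟩ = √(518400/7)·(1/1440) = +0.188982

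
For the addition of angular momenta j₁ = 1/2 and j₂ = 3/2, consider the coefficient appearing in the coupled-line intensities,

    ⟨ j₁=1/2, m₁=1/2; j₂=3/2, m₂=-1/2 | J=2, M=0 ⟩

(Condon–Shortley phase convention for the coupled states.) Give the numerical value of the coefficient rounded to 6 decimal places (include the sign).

+√(1/2) ≈ +0.707107

j₁+j₂−J=0  J+j₁−j₂=1  J−j₁+j₂=3  j₁+j₂+J+1=5
(j₁±m₁, j₂±m₂, J±M) = (1,0,1,2,2,2)
P² = 2
sum k=0..0:
  [0] +1/2 = 1/2
S = 1/2
C² = P²·S² = 1/2 ; C = +0.707107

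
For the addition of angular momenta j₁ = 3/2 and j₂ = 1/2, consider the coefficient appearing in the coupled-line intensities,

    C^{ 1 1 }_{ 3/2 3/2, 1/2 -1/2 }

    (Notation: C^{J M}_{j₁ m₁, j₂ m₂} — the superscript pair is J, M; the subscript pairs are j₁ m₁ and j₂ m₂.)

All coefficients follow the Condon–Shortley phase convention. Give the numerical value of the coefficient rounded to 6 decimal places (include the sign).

+0.866025  (= +√(3/4))

j₁+j₂−J=1  J+j₁−j₂=2  J−j₁+j₂=0  j₁+j₂+J+1=4
(j₁±m₁, j₂±m₂, J±M) = (3,0,0,1,2,0)
P² = 3
sum k=0..0:
  [0] +1/2 = 1/2
S = 1/2
C² = P²·S² = 3/4 ; C = +0.866025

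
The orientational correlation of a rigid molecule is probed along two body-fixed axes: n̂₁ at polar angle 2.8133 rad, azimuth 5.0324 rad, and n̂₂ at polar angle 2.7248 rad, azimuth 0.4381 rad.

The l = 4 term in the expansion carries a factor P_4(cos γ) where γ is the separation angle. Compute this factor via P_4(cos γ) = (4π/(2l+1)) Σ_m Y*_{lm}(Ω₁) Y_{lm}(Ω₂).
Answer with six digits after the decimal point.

Summing Y*_{l m}(θ₁,φ₁)·Y_{l m}(θ₂,φ₂) over m ∈ [−4, 4]; prefactor 4π/(2·4+1) = 1.396263:
  [-4]  conj(Y_{4,-4})(Ω₁) = 0.00137 + 0.00458j ; Y_{4,-4}(Ω₂) = -0.00215 - 0.01169j ; Δ = 0.00005 - 0.00003j
  [-3]  conj(Y_{4,-3})(Ω₁) = 0.03253 - 0.02278j ; Y_{4,-3}(Ω₂) = -0.01926 + 0.07345j ; Δ = 0.00105 + 0.00283j
  [-2]  conj(Y_{4,-2})(Ω₁) = -0.14706 - 0.10950j ; Y_{4,-2}(Ω₂) = 0.17029 - 0.20441j ; Δ = -0.04743 + 0.01141j
  [-1]  conj(Y_{4,-1})(Ω₁) = -0.14863 + 0.44850j ; Y_{4,-1}(Ω₂) = -0.45241 + 0.21194j ; Δ = -0.02781 - 0.23441j
  [+0]  conj(Y_{4,0})(Ω₁) = 0.44640 + 0.00000j ; Y_{4,0}(Ω₂) = 0.25225 + 0.00000j ; Δ = 0.11261 + 0.00000j
  [+1]  conj(Y_{4,1})(Ω₁) = 0.14863 + 0.44850j ; Y_{4,1}(Ω₂) = 0.45241 + 0.21194j ; Δ = -0.02781 + 0.23441j
  [+2]  conj(Y_{4,2})(Ω₁) = -0.14706 + 0.10950j ; Y_{4,2}(Ω₂) = 0.17029 + 0.20441j ; Δ = -0.04743 - 0.01141j
  [+3]  conj(Y_{4,3})(Ω₁) = -0.03253 - 0.02278j ; Y_{4,3}(Ω₂) = 0.01926 + 0.07345j ; Δ = 0.00105 - 0.00283j
  [+4]  conj(Y_{4,4})(Ω₁) = 0.00137 - 0.00458j ; Y_{4,4}(Ω₂) = -0.00215 + 0.01169j ; Δ = 0.00005 + 0.00003j
Σ over m = -0.03567 - 0.00000j; ×(4π/9) → -0.04981 - 0.00000j. Real part: -0.049810

-0.049810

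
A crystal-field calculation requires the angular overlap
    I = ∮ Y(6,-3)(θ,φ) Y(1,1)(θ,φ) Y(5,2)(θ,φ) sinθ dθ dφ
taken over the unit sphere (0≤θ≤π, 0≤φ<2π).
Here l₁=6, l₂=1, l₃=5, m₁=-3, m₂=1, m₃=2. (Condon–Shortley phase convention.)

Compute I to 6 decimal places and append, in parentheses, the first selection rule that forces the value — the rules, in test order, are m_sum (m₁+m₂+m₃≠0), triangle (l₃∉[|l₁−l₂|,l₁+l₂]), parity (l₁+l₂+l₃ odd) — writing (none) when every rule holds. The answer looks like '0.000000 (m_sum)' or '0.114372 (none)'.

-0.245154 (none)

Rules hold: Σm=0, L=12 even, 5≤5≤7.
N = 13·3·11 = 429
Δ = 2!·10!·0!/13! = 1/858
Racah Σ t=1..1: t=1:−1/14400 = -1/14400
⇒ 3j(6 1 5; 0 0 0)² = 6/143, sgn +1
Racah Σ t=2..2: t=2:+1/60480 = 1/60480
⇒ 3j(6 1 5; -3 1 2)² = 6/143, sgn -1
4πI² = N·(3j₀)²·(3jₘ)² = 108/143
I = -1·√(0.755245/4π) = -0.24515397
No selection rule forces the value: the integral is nonzero (none).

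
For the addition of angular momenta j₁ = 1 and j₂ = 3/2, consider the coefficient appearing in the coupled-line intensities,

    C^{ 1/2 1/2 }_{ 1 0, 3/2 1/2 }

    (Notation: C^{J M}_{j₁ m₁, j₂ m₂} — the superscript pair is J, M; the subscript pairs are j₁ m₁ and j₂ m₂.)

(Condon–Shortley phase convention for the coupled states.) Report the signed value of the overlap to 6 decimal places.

-0.577350

j₁+j₂−J=2  J+j₁−j₂=0  J−j₁+j₂=1  j₁+j₂+J+1=4
(j₁±m₁, j₂±m₂, J±M) = (1,1,2,1,1,0)
P² = 1/3
sum k=1..1:
  [1] −1/1 = -1
S = -1
C² = P²·S² = 1/3 ; C = -0.577350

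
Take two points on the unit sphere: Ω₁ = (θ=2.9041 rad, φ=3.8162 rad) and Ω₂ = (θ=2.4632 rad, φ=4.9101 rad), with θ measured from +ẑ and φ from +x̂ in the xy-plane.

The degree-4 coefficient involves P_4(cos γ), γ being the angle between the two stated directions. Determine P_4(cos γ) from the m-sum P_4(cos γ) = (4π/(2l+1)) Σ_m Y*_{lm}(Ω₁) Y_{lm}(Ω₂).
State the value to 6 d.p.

Expand P_4 via completeness: Σ_{m} conj(Y_{4,m}) at Ω₁ times Y_{4,m} at Ω₂ —
  term(m=-4) = -0.000031+0.000088i   from Y*(Ω₁)=-0.001225+0.000581i, Y(Ω₂)=+0.048264-0.048793i
  term(m=-3) = -0.003778+0.000533i   from Y*(Ω₁)=-0.006934+0.014244i, Y(Ω₂)=+0.134619+0.199701i
  term(m=-2) = -0.025691-0.036216i   from Y*(Ω₁)=+0.022839+0.101381i, Y(Ω₂)=-0.394301+0.164584i
  term(m=-1) = +0.051554-0.099781i   from Y*(Ω₁)=+0.305193+0.244088i, Y(Ω₂)=-0.056451-0.281795i
  term(m=+0) = -0.153289+0.000000i   from Y*(Ω₁)=+0.623417-0.000000i, Y(Ω₂)=-0.245885+0.000000i
  term(m=+1) = +0.051554+0.099781i   from Y*(Ω₁)=-0.305193+0.244088i, Y(Ω₂)=+0.056451-0.281795i
  term(m=+2) = -0.025691+0.036216i   from Y*(Ω₁)=+0.022839-0.101381i, Y(Ω₂)=-0.394301-0.164584i
  term(m=+3) = -0.003778-0.000533i   from Y*(Ω₁)=+0.006934+0.014244i, Y(Ω₂)=-0.134619+0.199701i
  term(m=+4) = -0.000031-0.000088i   from Y*(Ω₁)=-0.001225-0.000581i, Y(Ω₂)=+0.048264+0.048793i
Accumulated sum -0.109181+0.000000i; after 4π/(2l+1) scaling, -0.152445+0.000000i ⇒ P_4 = -0.152445

-0.152445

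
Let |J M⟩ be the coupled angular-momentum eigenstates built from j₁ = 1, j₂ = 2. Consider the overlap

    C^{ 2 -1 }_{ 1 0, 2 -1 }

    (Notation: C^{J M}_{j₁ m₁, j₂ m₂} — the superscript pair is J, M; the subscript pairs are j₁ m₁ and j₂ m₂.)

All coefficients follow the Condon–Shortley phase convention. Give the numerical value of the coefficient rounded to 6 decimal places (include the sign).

√[5·1!1!3!/6! · 1!1!1!3!1!3!] = √(3/2)
  +(−1)^0/∏(0,1,1,1,0,2)! = 1/2  (running 1/2)
  +(−1)^1/∏(1,0,0,0,1,3)! = -1/6  (running 1/3)
⟨..|..⟩ = √(3/2)·(1/3) = +0.408248

+√(1/6) ≈ +0.408248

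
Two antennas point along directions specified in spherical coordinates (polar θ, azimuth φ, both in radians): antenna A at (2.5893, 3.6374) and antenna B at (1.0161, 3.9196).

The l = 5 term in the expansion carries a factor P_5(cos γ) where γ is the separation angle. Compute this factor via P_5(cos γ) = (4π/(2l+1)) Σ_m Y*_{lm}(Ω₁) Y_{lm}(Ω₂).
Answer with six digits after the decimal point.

Term-by-term m-sum for l=5 (normalisation 4π/11 = 1.142397):
  term(m=-5) = +0.000605-0.003752i   from Y*(Ω₁)=+0.014545-0.011348i, Y(Ω₂)=+0.150954-0.140190i
  term(m=-4) = -0.016344+0.034538i   from Y*(Ω₁)=+0.037945-0.086726i, Y(Ω₂)=-0.403462-0.011931i
  term(m=-3) = +0.058131-0.065721i   from Y*(Ω₁)=-0.022976-0.274939i, Y(Ω₂)=+0.219833+0.229804i
  term(m=-2) = +0.042646-0.026999i   from Y*(Ω₁)=-0.255240-0.390276i, Y(Ω₂)=-0.001600+0.108225i
  term(m=-1) = -0.104938+0.030426i   from Y*(Ω₁)=-0.278461-0.150612i, Y(Ω₂)=+0.245836-0.242228i
  term(m=+0) = +0.006964+0.000000i   from Y*(Ω₁)=+0.262936-0.000000i, Y(Ω₂)=+0.026486+0.000000i
  term(m=+1) = -0.104938-0.030426i   from Y*(Ω₁)=+0.278461-0.150612i, Y(Ω₂)=-0.245836-0.242228i
  term(m=+2) = +0.042646+0.026999i   from Y*(Ω₁)=-0.255240+0.390276i, Y(Ω₂)=-0.001600-0.108225i
  term(m=+3) = +0.058131+0.065721i   from Y*(Ω₁)=+0.022976-0.274939i, Y(Ω₂)=-0.219833+0.229804i
  term(m=+4) = -0.016344-0.034538i   from Y*(Ω₁)=+0.037945+0.086726i, Y(Ω₂)=-0.403462+0.011931i
  term(m=+5) = +0.000605+0.003752i   from Y*(Ω₁)=-0.014545-0.011348i, Y(Ω₂)=-0.150954-0.140190i
Total Σ_m = -0.032837-0.000000i. Multiply by 1.142397: -0.037512-0.000000i. P_5(cos γ) = -0.037512

-0.037512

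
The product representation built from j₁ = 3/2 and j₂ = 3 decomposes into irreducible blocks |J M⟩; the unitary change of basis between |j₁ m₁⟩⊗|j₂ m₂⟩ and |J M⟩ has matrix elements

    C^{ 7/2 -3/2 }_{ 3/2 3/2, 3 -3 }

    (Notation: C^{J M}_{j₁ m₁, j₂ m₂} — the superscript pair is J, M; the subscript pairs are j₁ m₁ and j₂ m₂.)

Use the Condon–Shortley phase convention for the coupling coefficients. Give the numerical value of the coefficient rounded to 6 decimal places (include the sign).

j₁+j₂−J=1  J+j₁−j₂=2  J−j₁+j₂=5  j₁+j₂+J+1=9
(j₁±m₁, j₂±m₂, J±M) = (3,0,0,6,2,5)
P² = 38400/7
sum k=0..0:
  [0] +1/240 = 1/240
S = 1/240
C² = P²·S² = 2/21 ; C = +0.308607

+√(2/21) = +0.308607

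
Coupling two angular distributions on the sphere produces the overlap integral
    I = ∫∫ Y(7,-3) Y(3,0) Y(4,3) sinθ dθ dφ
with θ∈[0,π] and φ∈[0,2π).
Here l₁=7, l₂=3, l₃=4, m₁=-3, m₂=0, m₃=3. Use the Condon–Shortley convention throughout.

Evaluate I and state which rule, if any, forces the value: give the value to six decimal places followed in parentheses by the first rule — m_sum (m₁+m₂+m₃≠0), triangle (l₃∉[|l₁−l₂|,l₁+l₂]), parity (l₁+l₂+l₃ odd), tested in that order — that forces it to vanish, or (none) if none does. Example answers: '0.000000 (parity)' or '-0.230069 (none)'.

Rules hold: Σm=0, L=14 even, 4≤4≤10.
N = 15·7·9 = 945
Δ = 6!·8!·0!/15! = 1/45045
Racah Σ t=3..3: t=3:−1/20736 = -1/20736
⇒ 3j(7 3 4; 0 0 0)² = 35/1287, sgn -1
Racah Σ t=3..3: t=3:−1/181440 = -1/181440
⇒ 3j(7 3 4; -3 0 3)² = 32/3003, sgn +1
4πI² = N·(3j₀)²·(3jₘ)² = 5600/20449
I = -1·√(0.273852/4π) = -0.14762267
No selection rule forces the value: the integral is nonzero (none).

-0.147623 (none)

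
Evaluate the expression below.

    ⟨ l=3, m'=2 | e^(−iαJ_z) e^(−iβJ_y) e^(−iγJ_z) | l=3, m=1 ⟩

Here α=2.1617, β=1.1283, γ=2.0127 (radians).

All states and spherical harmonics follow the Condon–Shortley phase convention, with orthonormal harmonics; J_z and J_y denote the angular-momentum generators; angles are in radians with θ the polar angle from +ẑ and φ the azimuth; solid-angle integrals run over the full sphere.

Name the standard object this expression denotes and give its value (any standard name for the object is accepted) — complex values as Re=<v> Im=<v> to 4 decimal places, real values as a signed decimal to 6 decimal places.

This is a Wigner D-matrix element — the rotation-matrix element ⟨l m'| R(α,β,γ) |l m⟩ in the angular-momentum basis.
Split into d^3_{2,1}(β=1.1283) × two z-phases.
Half-angle: c=0.845043, s=0.534698. N=√(120·1·24·2)=75.894664
Admissible k: 0..1 (factorial args all ≥0)
  k=0: (−1)^1·75.8947/(24)·0.8450^5·0.5347^1 = -0.728624
  k=1: (−1)^2·75.8947/(12)·0.8450^3·0.5347^3 = +0.583434
d^3_{2,1}(1.1283) = -0.728624 +0.583434 = -0.145189
D = (-0.379253+0.925293i)·(-0.145189)·(-0.427661-0.903939i) = -0.144986+0.007679i

Wigner D-matrix element, Re=-0.1450 Im=0.0077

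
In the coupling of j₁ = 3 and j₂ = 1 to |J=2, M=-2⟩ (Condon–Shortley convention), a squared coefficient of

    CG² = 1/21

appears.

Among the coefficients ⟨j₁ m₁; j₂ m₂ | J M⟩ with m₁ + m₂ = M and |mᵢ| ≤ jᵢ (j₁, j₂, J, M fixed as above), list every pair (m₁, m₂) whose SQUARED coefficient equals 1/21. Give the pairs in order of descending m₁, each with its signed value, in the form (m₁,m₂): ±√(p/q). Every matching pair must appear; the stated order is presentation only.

(-1,-1): +√(1/21)

Admissible pairs with m₁+m₂ = M = -2: (-3,1), (-2,0), (-1,-1)
  (m₁,m₂)=(-1,-1): CG² = 1/21, CG = +√(1/21)   ← matches the target
  (m₁,m₂)=(-2,0): CG² = 5/21, CG = −√(5/21)
  (m₁,m₂)=(-3,1): CG² = 5/7, CG = +√(5/7)
Pairs with CG² = 1/21: (-1,-1): +√(1/21)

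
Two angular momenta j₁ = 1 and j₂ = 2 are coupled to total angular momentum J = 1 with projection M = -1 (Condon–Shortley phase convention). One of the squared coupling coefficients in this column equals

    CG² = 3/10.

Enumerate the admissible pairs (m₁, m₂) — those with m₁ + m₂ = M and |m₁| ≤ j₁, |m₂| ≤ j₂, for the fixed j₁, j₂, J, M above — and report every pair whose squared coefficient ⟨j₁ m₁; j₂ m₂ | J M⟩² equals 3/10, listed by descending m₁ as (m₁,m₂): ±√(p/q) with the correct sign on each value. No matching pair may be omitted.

(0,-1): −√(3/10)

Admissible pairs with m₁+m₂ = M = -1: (-1,0), (0,-1), (1,-2)
  (m₁,m₂)=(1,-2): CG² = 3/5, CG = +√(3/5)
  (m₁,m₂)=(0,-1): CG² = 3/10, CG = −√(3/10)   ← matches the target
  (m₁,m₂)=(-1,0): CG² = 1/10, CG = +√(1/10)
Pairs with CG² = 3/10: (0,-1): −√(3/10)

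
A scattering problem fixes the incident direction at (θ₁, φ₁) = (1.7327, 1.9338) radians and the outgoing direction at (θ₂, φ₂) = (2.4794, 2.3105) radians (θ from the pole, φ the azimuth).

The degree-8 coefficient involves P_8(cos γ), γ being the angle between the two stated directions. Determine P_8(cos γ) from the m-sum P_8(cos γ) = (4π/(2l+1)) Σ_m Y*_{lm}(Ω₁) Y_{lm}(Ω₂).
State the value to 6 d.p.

Term-by-term m-sum for l=8 (normalisation 4π/17 = 0.739198):
  m=-8: Y*=(-0.450879, 0.109174)  Y=(0.009832, 0.003763)  product (-0.004844, -0.000623)
  m=-7: Y*=(-0.171277, -0.250051)  Y=(0.048263, -0.024246)  product (-0.014329, -0.007916)
  m=-6: Y*=(-0.121112, 0.174312)  Y=(0.045862, -0.163064)  product (0.022870, 0.027743)
  m=-5: Y*=(-0.310843, -0.077461)  Y=(-0.188524, -0.302764)  product (0.035149, 0.108715)
  m=-4: Y*=(0.014007, 0.117366)  Y=(-0.474143, -0.087641)  product (0.003645, -0.056876)
  m=-3: Y*=(-0.281950, 0.147427)  Y=(-0.244487, 0.185211)  product (0.041628, -0.088264)
  m=-2: Y*=(0.055577, 0.049339)  Y=(0.015439, -0.168469)  product (0.009170, -0.008601)
  m=-1: Y*=(-0.111761, 0.294236)  Y=(-0.270687, -0.296628)  product (0.117531, -0.046494)
  m=+0: Y*=(0.061161, -0.000000)  Y=(0.045403, 0.000000)  product (0.002777, 0.000000)
  m=+1: Y*=(0.111761, 0.294236)  Y=(0.270687, -0.296628)  product (0.117531, 0.046494)
  m=+2: Y*=(0.055577, -0.049339)  Y=(0.015439, 0.168469)  product (0.009170, 0.008601)
  m=+3: Y*=(0.281950, 0.147427)  Y=(0.244487, 0.185211)  product (0.041628, 0.088264)
  m=+4: Y*=(0.014007, -0.117366)  Y=(-0.474143, 0.087641)  product (0.003645, 0.056876)
  m=+5: Y*=(0.310843, -0.077461)  Y=(0.188524, -0.302764)  product (0.035149, -0.108715)
  m=+6: Y*=(-0.121112, -0.174312)  Y=(0.045862, 0.163064)  product (0.022870, -0.027743)
  m=+7: Y*=(0.171277, -0.250051)  Y=(-0.048263, -0.024246)  product (-0.014329, 0.007916)
  m=+8: Y*=(-0.450879, -0.109174)  Y=(0.009832, -0.003763)  product (-0.004844, 0.000623)
Σ over m = (0.424416, -0.000000); ×(4π/17) → (0.313728, -0.000000). Real part: 0.313728

0.313728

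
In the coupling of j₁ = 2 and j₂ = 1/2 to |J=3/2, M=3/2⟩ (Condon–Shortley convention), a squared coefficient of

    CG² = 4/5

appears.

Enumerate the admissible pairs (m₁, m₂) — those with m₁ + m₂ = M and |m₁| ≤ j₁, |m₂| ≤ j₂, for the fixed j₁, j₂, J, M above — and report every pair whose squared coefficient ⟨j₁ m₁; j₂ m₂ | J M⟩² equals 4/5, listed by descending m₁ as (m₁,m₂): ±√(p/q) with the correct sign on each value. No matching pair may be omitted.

Admissible pairs with m₁+m₂ = M = 3/2: (1,1/2), (2,-1/2)
  (m₁,m₂)=(2,-1/2): CG² = 4/5, CG = +√(4/5)   ← matches the target
  (m₁,m₂)=(1,1/2): CG² = 1/5, CG = −√(1/5)
Pairs with CG² = 4/5: (2,-1/2): +√(4/5)

(2,-1/2): +√(4/5)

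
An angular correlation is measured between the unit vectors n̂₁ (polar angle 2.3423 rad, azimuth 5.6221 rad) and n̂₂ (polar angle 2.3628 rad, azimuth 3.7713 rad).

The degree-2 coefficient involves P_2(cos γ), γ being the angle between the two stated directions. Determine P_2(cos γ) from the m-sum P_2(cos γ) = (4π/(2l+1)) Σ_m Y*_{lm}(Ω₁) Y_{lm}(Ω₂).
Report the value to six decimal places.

Term-by-term m-sum for l=2 (normalisation 4π/5 = 2.513274):
  [-2]  conj(Y_{2,-2})(Ω₁) = 0.04885 - 0.19240j ; Y_{2,-2}(Ω₂) = 0.05839 - 0.18142j ; Δ = -0.03205 - 0.02010j
  [-1]  conj(Y_{2,-1})(Ω₁) = -0.30478 + 0.23707j ; Y_{2,-1}(Ω₂) = 0.31216 - 0.22746j ; Δ = -0.04122 + 0.14333j
  [+0]  conj(Y_{2,0})(Ω₁) = 0.14455 + 0.00000j ; Y_{2,0}(Ω₂) = 0.16395 + 0.00000j ; Δ = 0.02370 + 0.00000j
  [+1]  conj(Y_{2,1})(Ω₁) = 0.30478 + 0.23707j ; Y_{2,1}(Ω₂) = -0.31216 - 0.22746j ; Δ = -0.04122 - 0.14333j
  [+2]  conj(Y_{2,2})(Ω₁) = 0.04885 + 0.19240j ; Y_{2,2}(Ω₂) = 0.05839 + 0.18142j ; Δ = -0.03205 + 0.02010j
Accumulated sum -0.12284 - 0.00000j; after 4π/(2l+1) scaling, -0.30873 - 0.00000j ⇒ P_2 = -0.308727

-0.308727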